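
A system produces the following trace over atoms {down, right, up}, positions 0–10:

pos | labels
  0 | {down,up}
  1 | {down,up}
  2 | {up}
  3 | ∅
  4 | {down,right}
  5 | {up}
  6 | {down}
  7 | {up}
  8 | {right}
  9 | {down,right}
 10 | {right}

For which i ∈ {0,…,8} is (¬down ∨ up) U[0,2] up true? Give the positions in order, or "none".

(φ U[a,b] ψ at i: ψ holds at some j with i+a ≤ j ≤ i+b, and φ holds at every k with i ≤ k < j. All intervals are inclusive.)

0, 1, 2, 5, 7

Evaluate at each i in [0,8]:
  i=0: ✓ (rhs at j=0)
  i=1: ✓ (rhs at j=1)
  i=2: ✓ (rhs at j=2)
  i=3: ✗ (lhs fails at k=4 before rhs at j=5)
  i=4: ✗ (lhs fails at k=4 before rhs at j=5)
  i=5: ✓ (rhs at j=5)
  i=6: ✗ (lhs fails at k=6 before rhs at j=7)
  i=7: ✓ (rhs at j=7)
  i=8: ✗ (no rhs in [8,10])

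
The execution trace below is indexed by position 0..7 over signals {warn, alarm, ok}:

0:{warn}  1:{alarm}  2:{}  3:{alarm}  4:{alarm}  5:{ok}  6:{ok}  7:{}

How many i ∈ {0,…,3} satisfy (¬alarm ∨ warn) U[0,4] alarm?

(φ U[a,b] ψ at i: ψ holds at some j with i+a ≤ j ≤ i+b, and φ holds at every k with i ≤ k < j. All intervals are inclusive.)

Evaluate at each i in [0,3]:
  i=0: ✓ (rhs at j=1; lhs holds on [0,0])
  i=1: ✓ (rhs at j=1)
  i=2: ✓ (rhs at j=3; lhs holds on [2,2])
  i=3: ✓ (rhs at j=3)
Positions where it holds: {0, 1, 2, 3} → 4.

4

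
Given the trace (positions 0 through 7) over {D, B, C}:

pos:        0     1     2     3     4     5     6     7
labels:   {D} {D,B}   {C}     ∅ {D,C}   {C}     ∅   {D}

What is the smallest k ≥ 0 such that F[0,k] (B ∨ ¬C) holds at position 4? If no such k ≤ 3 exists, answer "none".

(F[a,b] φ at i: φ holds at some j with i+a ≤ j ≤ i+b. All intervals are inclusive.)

2

Scan j = 4,5,… for (B ∨ ¬C):
  j=4: fails
  j=5: fails
  j=6: holds
First hit at j=6, so smallest k = 6-4 = 2.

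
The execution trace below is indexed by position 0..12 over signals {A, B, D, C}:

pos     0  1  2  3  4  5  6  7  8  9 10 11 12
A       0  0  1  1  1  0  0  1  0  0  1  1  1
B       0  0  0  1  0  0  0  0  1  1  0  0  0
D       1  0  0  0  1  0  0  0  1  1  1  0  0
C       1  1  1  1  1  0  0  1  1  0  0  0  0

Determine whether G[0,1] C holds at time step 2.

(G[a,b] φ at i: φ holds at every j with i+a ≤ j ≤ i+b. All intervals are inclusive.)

True

Check C at every j in [2,3]:
  j=2: true
  j=3: true
All positions satisfy it → formula holds.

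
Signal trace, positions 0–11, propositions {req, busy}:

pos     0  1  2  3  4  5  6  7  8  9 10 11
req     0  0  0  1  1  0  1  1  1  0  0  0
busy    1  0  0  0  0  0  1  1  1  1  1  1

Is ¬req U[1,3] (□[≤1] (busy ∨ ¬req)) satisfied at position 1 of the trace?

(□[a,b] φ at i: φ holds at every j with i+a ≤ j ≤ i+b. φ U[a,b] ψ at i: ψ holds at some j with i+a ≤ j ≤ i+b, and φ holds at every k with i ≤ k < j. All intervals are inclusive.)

Need some j in [2,4] with □[≤1] (busy ∨ ¬req), and ¬req at every k in [1,j-1].
  j=2: □[≤1] (busy ∨ ¬req) — fails at 3.
  j=3: □[≤1] (busy ∨ ¬req) — fails at 3.
  j=4: □[≤1] (busy ∨ ¬req) — fails at 4.
No j in the window works → until fails.

No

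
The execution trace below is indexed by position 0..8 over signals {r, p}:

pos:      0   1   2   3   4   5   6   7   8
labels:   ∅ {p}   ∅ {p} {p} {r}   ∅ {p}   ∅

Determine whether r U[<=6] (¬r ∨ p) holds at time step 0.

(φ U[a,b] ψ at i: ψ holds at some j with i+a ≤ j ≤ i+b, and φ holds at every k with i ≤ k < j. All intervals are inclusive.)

Yes

Need some j in [0,6] with (¬r ∨ p), and r at every k in [0,j-1].
  j=0: (¬r ∨ p) holds; no prefix to check → satisfied.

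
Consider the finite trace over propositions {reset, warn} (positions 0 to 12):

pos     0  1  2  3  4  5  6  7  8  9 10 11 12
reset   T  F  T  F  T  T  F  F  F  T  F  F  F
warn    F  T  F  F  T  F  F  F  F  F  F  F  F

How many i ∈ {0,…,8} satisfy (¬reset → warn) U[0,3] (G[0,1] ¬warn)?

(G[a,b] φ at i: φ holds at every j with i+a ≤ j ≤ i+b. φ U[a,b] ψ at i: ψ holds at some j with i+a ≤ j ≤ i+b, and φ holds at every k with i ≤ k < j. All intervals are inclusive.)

8

Evaluate at each i in [0,8]:
  i=0: ✓ (rhs at j=2; lhs holds on [0,1])
  i=1: ✓ (rhs at j=2; lhs holds on [1,1])
  i=2: ✓ (rhs at j=2)
  i=3: ✗ (lhs fails at k=3 before rhs at j=5)
  i=4: ✓ (rhs at j=5; lhs holds on [4,4])
  i=5: ✓ (rhs at j=5)
  i=6: ✓ (rhs at j=6)
  i=7: ✓ (rhs at j=7)
  i=8: ✓ (rhs at j=8)
Positions where it holds: {0, 1, 2, 4, 5, 6, 7, 8} → 8.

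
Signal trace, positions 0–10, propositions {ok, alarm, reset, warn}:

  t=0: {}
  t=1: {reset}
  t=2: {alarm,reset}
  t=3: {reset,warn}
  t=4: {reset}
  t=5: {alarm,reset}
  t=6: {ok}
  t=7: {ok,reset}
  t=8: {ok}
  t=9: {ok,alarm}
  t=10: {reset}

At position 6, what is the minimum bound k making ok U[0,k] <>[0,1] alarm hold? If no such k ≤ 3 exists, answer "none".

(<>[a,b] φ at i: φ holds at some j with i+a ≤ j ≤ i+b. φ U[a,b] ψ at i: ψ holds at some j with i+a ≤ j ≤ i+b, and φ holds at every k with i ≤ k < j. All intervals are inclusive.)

2

Need earliest j ≥ 6 with <>[0,1] alarm, and ok at every k in [6,j-1].
  j=6: rhs fails.
  j=7: rhs fails.
  j=8: rhs holds; lhs holds on [6,7]. k = 2.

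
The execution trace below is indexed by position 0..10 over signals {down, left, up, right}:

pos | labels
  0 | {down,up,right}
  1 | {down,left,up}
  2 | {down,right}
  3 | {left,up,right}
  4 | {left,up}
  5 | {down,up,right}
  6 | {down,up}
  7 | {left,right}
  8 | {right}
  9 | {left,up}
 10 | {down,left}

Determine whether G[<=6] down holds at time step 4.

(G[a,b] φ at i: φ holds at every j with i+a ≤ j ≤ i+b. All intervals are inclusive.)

Check down at every j in [4,10]:
  j=4: false
  j=5: true
  j=6: true
  j=7: false
  j=8: false
  j=9: false
  j=10: true
Fails at j=4 → formula fails.

Does not hold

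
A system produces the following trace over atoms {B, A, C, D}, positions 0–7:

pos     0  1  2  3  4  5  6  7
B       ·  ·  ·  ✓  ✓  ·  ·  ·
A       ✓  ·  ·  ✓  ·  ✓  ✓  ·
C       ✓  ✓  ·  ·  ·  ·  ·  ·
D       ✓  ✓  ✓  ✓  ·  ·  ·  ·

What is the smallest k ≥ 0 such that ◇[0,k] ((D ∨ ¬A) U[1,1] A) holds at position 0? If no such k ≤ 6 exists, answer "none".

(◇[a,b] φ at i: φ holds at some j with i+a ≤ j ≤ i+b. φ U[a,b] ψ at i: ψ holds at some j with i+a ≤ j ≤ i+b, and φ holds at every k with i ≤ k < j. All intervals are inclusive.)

Scan j = 0,1,… for ((D ∨ ¬A) U[1,1] A):
  j=0: fails
  j=1: fails
  j=2: holds
First hit at j=2, so smallest k = 2-0 = 2.

2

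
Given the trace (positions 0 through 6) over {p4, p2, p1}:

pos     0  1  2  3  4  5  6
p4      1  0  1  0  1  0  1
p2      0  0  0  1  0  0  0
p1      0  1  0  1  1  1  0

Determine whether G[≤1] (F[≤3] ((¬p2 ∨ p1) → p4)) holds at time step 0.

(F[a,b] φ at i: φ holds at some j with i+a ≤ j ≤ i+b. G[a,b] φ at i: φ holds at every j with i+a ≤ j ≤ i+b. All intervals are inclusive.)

True

Check F[≤3] ((¬p2 ∨ p1) → p4) at every j in [0,1]:
  j=0: holds (witness at 0)
  j=1: holds (witness at 2)
All positions satisfy it → formula holds.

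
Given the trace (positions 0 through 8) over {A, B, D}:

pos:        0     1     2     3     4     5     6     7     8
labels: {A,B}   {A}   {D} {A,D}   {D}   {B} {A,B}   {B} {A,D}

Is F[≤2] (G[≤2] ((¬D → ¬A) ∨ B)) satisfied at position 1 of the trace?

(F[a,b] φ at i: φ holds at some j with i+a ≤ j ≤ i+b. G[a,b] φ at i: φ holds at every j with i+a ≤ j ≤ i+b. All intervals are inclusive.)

Check G[≤2] ((¬D → ¬A) ∨ B) at each j in [1,3]:
  j=1: fails at 1
  j=2: holds on [2,4]
  j=3: holds on [3,5]
Found at j=2 → formula holds.

True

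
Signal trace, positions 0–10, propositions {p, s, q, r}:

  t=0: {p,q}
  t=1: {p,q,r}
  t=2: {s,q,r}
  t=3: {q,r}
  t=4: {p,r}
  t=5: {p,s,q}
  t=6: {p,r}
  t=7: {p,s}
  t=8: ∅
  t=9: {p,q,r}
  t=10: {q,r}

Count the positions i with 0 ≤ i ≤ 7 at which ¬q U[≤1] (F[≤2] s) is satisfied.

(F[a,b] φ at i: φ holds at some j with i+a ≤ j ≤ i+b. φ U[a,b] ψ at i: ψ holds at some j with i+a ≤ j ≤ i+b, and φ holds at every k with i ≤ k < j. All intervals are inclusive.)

Evaluate at each i in [0,7]:
  i=0: ✓ (rhs at j=0)
  i=1: ✓ (rhs at j=1)
  i=2: ✓ (rhs at j=2)
  i=3: ✓ (rhs at j=3)
  i=4: ✓ (rhs at j=4)
  i=5: ✓ (rhs at j=5)
  i=6: ✓ (rhs at j=6)
  i=7: ✓ (rhs at j=7)
Positions where it holds: {0, 1, 2, 3, 4, 5, 6, 7} → 8.

8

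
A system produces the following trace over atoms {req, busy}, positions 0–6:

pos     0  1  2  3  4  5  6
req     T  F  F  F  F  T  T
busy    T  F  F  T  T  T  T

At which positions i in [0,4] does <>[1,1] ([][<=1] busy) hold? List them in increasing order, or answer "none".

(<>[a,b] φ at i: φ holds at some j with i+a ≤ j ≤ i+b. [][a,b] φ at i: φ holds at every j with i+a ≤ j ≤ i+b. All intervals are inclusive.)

2, 3, 4

Evaluate at each i in [0,4]:
  i=0: ✗ (none in [1,1])
  i=1: ✗ (none in [2,2])
  i=2: ✓ (witness j=3)
  i=3: ✓ (witness j=4)
  i=4: ✓ (witness j=5)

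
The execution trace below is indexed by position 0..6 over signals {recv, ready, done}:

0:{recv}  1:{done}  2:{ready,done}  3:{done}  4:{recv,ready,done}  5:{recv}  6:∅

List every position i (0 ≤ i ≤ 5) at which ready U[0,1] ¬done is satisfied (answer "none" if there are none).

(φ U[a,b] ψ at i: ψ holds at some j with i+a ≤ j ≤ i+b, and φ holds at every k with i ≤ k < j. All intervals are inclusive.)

Evaluate at each i in [0,5]:
  i=0: ✓ (rhs at j=0)
  i=1: ✗ (no rhs in [1,2])
  i=2: ✗ (no rhs in [2,3])
  i=3: ✗ (no rhs in [3,4])
  i=4: ✓ (rhs at j=5; lhs holds on [4,4])
  i=5: ✓ (rhs at j=5)

0, 4, 5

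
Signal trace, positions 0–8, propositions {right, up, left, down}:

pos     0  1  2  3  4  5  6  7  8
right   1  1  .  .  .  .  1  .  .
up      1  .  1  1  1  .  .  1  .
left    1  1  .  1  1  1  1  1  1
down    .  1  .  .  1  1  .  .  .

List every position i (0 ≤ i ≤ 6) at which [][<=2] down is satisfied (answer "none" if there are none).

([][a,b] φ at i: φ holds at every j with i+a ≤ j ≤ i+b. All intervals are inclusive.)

Evaluate at each i in [0,6]:
  i=0: ✗ (fails at j=0)
  i=1: ✗ (fails at j=2)
  i=2: ✗ (fails at j=2)
  i=3: ✗ (fails at j=3)
  i=4: ✗ (fails at j=6)
  i=5: ✗ (fails at j=6)
  i=6: ✗ (fails at j=6)

none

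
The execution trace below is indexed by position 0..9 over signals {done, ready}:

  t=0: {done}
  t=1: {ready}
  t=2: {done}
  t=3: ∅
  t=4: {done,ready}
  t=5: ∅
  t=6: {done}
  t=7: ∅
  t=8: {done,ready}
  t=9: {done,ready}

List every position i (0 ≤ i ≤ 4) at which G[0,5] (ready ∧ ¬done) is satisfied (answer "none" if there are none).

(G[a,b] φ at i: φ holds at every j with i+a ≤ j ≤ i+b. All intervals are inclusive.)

none

Evaluate at each i in [0,4]:
  i=0: ✗ (fails at j=0)
  i=1: ✗ (fails at j=2)
  i=2: ✗ (fails at j=2)
  i=3: ✗ (fails at j=3)
  i=4: ✗ (fails at j=4)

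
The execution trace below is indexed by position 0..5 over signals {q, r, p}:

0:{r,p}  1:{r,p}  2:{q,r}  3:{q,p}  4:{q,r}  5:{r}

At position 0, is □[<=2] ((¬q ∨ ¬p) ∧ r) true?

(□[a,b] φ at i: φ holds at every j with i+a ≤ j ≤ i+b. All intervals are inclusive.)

Check ((¬q ∨ ¬p) ∧ r) at every j in [0,2]:
  j=0: true
  j=1: true
  j=2: true
All positions satisfy it → formula holds.

Yes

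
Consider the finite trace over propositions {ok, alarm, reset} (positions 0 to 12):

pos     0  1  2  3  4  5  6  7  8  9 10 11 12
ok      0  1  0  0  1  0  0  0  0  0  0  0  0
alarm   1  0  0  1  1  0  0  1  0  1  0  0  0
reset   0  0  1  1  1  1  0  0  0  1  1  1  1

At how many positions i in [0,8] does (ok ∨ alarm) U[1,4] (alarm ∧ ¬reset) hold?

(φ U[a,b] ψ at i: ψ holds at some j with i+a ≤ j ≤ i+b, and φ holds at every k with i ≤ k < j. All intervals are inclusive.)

0

Evaluate at each i in [0,8]:
  i=0: ✗ (no rhs in [1,4])
  i=1: ✗ (no rhs in [2,5])
  i=2: ✗ (no rhs in [3,6])
  i=3: ✗ (lhs fails at k=5 before rhs at j=7)
  i=4: ✗ (lhs fails at k=5 before rhs at j=7)
  i=5: ✗ (lhs fails at k=5 before rhs at j=7)
  i=6: ✗ (lhs fails at k=6 before rhs at j=7)
  i=7: ✗ (no rhs in [8,11])
  i=8: ✗ (no rhs in [9,12])
Positions where it holds: {} → 0.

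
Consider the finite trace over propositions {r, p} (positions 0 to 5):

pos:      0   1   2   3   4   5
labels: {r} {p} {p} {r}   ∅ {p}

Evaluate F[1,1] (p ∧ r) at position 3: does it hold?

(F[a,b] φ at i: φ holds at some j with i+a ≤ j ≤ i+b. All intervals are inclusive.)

Check (p ∧ r) at each j in [4,4]:
  j=4: false
No position in the window satisfies it → formula fails.

Does not hold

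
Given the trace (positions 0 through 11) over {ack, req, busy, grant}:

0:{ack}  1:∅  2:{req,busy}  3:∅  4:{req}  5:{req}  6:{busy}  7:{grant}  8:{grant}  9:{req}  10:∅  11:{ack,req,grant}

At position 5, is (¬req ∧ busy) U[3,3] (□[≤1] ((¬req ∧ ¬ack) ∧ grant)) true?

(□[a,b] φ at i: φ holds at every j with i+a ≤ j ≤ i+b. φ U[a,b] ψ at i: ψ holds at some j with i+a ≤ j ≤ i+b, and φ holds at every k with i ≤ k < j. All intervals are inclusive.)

No

Need some j in [8,8] with □[≤1] ((¬req ∧ ¬ack) ∧ grant), and (¬req ∧ busy) at every k in [5,j-1].
  j=8: □[≤1] ((¬req ∧ ¬ack) ∧ grant) — fails at 9.
No j in the window works → until fails.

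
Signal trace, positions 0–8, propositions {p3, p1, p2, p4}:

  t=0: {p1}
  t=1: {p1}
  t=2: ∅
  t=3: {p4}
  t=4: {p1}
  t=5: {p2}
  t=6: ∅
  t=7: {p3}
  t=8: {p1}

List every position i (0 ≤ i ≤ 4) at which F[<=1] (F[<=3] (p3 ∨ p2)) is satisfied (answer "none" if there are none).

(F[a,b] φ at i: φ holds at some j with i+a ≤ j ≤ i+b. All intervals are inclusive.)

Evaluate at each i in [0,4]:
  i=0: ✗ (none in [0,1])
  i=1: ✓ (witness j=2)
  i=2: ✓ (witness j=2)
  i=3: ✓ (witness j=3)
  i=4: ✓ (witness j=4)

1, 2, 3, 4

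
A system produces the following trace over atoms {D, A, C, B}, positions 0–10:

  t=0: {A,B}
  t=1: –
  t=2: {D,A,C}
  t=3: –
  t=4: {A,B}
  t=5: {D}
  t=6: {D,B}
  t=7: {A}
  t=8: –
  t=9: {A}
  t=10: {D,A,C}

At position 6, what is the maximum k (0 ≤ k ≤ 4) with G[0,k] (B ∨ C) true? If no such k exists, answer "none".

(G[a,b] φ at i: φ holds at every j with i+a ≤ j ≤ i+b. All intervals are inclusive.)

(B ∨ C) must hold from j=6 onward; find where it first fails.
  j=6: holds
  j=7: fails
Holds on [6,6], so largest k = 0.

0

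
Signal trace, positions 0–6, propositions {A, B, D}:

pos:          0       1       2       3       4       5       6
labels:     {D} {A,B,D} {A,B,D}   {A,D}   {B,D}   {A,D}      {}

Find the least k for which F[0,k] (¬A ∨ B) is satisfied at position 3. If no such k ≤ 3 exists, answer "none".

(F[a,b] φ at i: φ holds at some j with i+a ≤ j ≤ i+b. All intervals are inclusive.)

Scan j = 3,4,… for (¬A ∨ B):
  j=3: fails
  j=4: holds
First hit at j=4, so smallest k = 4-3 = 1.

1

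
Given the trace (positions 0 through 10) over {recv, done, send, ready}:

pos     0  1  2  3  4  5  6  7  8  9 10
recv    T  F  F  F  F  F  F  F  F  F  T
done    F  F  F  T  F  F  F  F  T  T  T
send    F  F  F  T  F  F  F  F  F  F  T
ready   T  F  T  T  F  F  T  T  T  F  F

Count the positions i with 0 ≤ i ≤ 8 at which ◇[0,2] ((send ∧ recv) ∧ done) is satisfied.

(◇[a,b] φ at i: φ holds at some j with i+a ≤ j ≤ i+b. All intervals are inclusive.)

1

Evaluate at each i in [0,8]:
  i=0: ✗ (none in [0,2])
  i=1: ✗ (none in [1,3])
  i=2: ✗ (none in [2,4])
  i=3: ✗ (none in [3,5])
  i=4: ✗ (none in [4,6])
  i=5: ✗ (none in [5,7])
  i=6: ✗ (none in [6,8])
  i=7: ✗ (none in [7,9])
  i=8: ✓ (witness j=10)
Positions where it holds: {8} → 1.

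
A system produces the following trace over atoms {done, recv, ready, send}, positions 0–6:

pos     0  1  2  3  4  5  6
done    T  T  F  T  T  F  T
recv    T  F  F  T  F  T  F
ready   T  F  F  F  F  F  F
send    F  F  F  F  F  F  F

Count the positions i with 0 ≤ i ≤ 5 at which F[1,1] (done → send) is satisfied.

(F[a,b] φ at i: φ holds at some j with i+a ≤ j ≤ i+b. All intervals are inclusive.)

Evaluate at each i in [0,5]:
  i=0: ✗ (none in [1,1])
  i=1: ✓ (witness j=2)
  i=2: ✗ (none in [3,3])
  i=3: ✗ (none in [4,4])
  i=4: ✓ (witness j=5)
  i=5: ✗ (none in [6,6])
Positions where it holds: {1, 4} → 2.

2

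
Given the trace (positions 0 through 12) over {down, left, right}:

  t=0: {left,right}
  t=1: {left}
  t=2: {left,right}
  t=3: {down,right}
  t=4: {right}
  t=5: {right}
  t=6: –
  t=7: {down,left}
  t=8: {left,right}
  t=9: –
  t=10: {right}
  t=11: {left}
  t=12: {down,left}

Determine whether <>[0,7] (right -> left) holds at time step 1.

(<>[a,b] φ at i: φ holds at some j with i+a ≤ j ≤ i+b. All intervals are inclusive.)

True

Check (right -> left) at each j in [1,8]:
  j=1: true
  j=2: true
  j=3: false
  j=4: false
  j=5: false
  j=6: true
  j=7: true
  j=8: true
Found at j=1 → formula holds.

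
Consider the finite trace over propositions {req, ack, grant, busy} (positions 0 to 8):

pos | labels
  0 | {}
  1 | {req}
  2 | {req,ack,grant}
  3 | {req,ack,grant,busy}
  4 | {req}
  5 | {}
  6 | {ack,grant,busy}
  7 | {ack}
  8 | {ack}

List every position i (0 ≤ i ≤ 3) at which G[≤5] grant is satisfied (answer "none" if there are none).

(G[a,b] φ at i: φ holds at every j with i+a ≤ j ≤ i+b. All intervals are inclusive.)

Evaluate at each i in [0,3]:
  i=0: ✗ (fails at j=0)
  i=1: ✗ (fails at j=1)
  i=2: ✗ (fails at j=4)
  i=3: ✗ (fails at j=4)

none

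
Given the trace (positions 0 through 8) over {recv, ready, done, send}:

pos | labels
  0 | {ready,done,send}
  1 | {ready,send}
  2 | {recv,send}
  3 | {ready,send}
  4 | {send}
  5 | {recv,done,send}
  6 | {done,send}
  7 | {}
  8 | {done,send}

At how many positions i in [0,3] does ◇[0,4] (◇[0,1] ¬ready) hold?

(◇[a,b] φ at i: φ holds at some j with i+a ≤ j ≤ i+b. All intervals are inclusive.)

Evaluate at each i in [0,3]:
  i=0: ✓ (witness j=1)
  i=1: ✓ (witness j=1)
  i=2: ✓ (witness j=2)
  i=3: ✓ (witness j=3)
Positions where it holds: {0, 1, 2, 3} → 4.

4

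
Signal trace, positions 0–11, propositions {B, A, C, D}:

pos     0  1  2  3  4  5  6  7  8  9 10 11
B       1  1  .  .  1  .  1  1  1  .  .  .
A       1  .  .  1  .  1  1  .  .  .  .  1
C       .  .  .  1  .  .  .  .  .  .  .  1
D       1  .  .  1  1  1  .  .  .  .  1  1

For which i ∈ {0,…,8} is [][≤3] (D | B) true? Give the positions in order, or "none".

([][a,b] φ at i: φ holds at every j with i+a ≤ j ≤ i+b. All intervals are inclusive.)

3, 4, 5

Evaluate at each i in [0,8]:
  i=0: ✗ (fails at j=2)
  i=1: ✗ (fails at j=2)
  i=2: ✗ (fails at j=2)
  i=3: ✓ (all of [3,6])
  i=4: ✓ (all of [4,7])
  i=5: ✓ (all of [5,8])
  i=6: ✗ (fails at j=9)
  i=7: ✗ (fails at j=9)
  i=8: ✗ (fails at j=9)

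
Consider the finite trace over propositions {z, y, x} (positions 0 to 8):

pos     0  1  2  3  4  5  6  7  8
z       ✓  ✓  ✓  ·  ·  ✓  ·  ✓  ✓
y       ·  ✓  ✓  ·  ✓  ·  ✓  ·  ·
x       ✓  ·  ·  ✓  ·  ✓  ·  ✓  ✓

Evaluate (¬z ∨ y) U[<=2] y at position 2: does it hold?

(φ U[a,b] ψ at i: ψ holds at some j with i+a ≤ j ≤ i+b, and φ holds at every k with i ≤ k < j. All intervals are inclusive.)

Need some j in [2,4] with y, and (¬z ∨ y) at every k in [2,j-1].
  j=2: y holds; no prefix to check → satisfied.

True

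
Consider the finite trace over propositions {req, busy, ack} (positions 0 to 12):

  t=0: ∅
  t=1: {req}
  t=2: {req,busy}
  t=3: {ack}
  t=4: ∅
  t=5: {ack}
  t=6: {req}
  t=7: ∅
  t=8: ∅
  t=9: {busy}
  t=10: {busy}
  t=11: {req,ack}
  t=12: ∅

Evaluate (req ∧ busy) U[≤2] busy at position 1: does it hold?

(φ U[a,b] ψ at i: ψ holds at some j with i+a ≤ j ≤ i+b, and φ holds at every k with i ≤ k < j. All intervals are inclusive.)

Need some j in [1,3] with busy, and (req ∧ busy) at every k in [1,j-1].
  j=1: busy false.
  j=2: busy holds, but (req ∧ busy) fails at k=1 → not this j.
  j=3: busy false.
No j in the window works → until fails.

No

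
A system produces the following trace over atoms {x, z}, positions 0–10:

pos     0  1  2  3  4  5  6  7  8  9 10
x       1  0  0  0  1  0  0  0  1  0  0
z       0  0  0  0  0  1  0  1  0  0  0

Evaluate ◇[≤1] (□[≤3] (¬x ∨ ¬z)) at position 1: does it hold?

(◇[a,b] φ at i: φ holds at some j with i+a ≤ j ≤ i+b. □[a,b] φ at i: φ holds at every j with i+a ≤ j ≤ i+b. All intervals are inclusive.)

Check □[≤3] (¬x ∨ ¬z) at each j in [1,2]:
  j=1: holds on [1,4]
  j=2: holds on [2,5]
Found at j=1 → formula holds.

Holds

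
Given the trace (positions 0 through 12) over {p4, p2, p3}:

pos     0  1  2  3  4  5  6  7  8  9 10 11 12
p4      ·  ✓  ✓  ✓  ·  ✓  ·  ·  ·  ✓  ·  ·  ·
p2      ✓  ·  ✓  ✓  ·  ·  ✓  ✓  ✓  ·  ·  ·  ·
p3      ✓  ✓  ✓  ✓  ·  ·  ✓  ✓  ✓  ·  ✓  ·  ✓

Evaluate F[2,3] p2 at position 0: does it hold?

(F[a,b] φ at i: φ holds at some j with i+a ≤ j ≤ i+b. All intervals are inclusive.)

Yes

Check p2 at each j in [2,3]:
  j=2: true
  j=3: true
Found at j=2 → formula holds.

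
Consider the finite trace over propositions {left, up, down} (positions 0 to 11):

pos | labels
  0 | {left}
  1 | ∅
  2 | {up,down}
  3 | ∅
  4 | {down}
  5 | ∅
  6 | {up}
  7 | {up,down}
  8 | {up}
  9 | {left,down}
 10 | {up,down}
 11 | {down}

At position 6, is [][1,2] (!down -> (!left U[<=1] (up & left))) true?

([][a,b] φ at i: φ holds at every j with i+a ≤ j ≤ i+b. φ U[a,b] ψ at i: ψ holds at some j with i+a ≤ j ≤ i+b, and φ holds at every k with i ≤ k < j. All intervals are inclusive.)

Does not hold

Check (!down -> (!left U[<=1] (up & left))) at every j in [7,8]:
  j=7: antecedent false → ✓
  j=8: antecedent true; consequent fails → ✗
Fails at j=8 → formula fails.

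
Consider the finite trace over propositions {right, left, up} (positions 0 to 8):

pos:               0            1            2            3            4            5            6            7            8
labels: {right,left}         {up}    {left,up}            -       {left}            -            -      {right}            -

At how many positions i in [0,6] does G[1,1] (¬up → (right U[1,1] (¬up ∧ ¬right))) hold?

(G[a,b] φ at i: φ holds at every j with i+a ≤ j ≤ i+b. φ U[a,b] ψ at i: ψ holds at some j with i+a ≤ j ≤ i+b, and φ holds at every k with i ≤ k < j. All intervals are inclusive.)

3

Evaluate at each i in [0,6]:
  i=0: ✓ (all of [1,1])
  i=1: ✓ (all of [2,2])
  i=2: ✗ (fails at j=3)
  i=3: ✗ (fails at j=4)
  i=4: ✗ (fails at j=5)
  i=5: ✗ (fails at j=6)
  i=6: ✓ (all of [7,7])
Positions where it holds: {0, 1, 6} → 3.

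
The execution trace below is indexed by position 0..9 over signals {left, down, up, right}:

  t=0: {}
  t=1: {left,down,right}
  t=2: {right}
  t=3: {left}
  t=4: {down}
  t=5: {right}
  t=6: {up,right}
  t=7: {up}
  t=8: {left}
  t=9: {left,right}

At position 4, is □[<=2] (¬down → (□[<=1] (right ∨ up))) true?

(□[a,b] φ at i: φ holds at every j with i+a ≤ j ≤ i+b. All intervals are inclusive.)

Check (¬down → (□[<=1] (right ∨ up))) at every j in [4,6]:
  j=4: antecedent false → ✓
  j=5: antecedent true; consequent holds on [5,6] → ✓
  j=6: antecedent true; consequent holds on [6,7] → ✓
All positions satisfy it → formula holds.

True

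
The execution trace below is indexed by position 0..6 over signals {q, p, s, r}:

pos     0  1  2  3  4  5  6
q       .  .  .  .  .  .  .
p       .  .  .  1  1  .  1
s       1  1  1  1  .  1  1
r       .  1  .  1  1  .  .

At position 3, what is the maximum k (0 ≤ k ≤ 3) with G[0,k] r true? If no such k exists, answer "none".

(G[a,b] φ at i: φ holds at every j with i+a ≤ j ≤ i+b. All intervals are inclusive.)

1

r must hold from j=3 onward; find where it first fails.
  j=3: holds
  j=4: holds
  j=5: fails
Holds on [3,4], so largest k = 1.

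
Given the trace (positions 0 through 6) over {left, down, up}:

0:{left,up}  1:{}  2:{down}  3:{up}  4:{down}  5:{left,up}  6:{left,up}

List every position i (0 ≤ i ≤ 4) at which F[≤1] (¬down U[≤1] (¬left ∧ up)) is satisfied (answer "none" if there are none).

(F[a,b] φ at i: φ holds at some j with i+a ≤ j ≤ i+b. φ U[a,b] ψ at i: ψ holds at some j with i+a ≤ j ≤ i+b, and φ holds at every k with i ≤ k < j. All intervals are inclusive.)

2, 3

Evaluate at each i in [0,4]:
  i=0: ✗ (none in [0,1])
  i=1: ✗ (none in [1,2])
  i=2: ✓ (witness j=3)
  i=3: ✓ (witness j=3)
  i=4: ✗ (none in [4,5])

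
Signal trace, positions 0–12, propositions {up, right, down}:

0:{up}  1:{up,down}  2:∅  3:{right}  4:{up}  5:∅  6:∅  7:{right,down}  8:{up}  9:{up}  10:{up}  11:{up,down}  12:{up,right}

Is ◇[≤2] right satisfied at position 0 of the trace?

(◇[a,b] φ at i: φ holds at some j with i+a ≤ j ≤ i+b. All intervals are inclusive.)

Check right at each j in [0,2]:
  j=0: false
  j=1: false
  j=2: false
No position in the window satisfies it → formula fails.

False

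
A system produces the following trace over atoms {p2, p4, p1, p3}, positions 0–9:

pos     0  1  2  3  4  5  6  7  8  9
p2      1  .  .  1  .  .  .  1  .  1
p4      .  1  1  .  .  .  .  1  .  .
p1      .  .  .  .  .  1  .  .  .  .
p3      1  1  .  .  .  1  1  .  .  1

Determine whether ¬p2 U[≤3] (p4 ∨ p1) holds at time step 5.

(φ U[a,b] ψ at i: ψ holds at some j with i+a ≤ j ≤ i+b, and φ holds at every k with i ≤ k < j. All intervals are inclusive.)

Yes

Need some j in [5,8] with (p4 ∨ p1), and ¬p2 at every k in [5,j-1].
  j=5: (p4 ∨ p1) holds; no prefix to check → satisfied.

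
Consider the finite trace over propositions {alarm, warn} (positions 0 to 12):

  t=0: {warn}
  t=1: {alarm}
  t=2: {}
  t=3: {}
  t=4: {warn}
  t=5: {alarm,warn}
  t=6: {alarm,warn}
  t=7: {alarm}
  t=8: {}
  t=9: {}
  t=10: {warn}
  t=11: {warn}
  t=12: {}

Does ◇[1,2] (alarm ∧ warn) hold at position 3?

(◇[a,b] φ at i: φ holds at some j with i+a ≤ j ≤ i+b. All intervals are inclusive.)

Check (alarm ∧ warn) at each j in [4,5]:
  j=4: false
  j=5: true
Found at j=5 → formula holds.

True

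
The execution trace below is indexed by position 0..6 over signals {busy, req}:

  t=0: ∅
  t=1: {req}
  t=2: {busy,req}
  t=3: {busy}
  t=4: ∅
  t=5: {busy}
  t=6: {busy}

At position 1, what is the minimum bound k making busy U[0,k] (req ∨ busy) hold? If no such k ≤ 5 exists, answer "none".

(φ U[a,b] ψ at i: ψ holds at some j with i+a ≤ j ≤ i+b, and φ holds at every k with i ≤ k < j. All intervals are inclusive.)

0

Need earliest j ≥ 1 with (req ∨ busy), and busy at every k in [1,j-1].
  j=1: rhs holds (empty prefix). k = 0.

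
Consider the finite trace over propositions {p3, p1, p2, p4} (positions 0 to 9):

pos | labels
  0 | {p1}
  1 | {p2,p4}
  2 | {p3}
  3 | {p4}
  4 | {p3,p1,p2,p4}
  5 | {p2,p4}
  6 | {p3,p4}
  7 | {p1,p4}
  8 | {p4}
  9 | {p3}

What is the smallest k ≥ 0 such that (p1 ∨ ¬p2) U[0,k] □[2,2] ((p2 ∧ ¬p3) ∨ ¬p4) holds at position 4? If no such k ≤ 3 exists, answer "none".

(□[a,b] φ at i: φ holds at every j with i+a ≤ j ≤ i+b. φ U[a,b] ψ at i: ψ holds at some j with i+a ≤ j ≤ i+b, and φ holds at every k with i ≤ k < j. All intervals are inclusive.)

Need earliest j ≥ 4 with □[2,2] ((p2 ∧ ¬p3) ∨ ¬p4), and (p1 ∨ ¬p2) at every k in [4,j-1].
  j=4: rhs fails.
  j=5: rhs fails.
  j=6: rhs fails.
  j=7: rhs holds but lhs fails at k=5.
No witness within the range → none.

none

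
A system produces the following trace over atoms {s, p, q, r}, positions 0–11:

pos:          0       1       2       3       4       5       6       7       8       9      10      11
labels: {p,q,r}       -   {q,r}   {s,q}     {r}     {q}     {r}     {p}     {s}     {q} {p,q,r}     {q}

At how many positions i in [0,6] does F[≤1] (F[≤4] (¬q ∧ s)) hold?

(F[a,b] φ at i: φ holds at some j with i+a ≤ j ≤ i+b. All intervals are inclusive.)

Evaluate at each i in [0,6]:
  i=0: ✗ (none in [0,1])
  i=1: ✗ (none in [1,2])
  i=2: ✗ (none in [2,3])
  i=3: ✓ (witness j=4)
  i=4: ✓ (witness j=4)
  i=5: ✓ (witness j=5)
  i=6: ✓ (witness j=6)
Positions where it holds: {3, 4, 5, 6} → 4.

4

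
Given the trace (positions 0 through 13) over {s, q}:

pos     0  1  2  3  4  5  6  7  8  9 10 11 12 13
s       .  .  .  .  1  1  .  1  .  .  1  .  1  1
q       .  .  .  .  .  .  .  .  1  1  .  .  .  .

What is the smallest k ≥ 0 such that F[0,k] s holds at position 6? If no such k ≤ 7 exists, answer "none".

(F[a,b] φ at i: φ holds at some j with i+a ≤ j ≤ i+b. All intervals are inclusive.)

Scan j = 6,7,… for s:
  j=6: fails
  j=7: holds
First hit at j=7, so smallest k = 7-6 = 1.

1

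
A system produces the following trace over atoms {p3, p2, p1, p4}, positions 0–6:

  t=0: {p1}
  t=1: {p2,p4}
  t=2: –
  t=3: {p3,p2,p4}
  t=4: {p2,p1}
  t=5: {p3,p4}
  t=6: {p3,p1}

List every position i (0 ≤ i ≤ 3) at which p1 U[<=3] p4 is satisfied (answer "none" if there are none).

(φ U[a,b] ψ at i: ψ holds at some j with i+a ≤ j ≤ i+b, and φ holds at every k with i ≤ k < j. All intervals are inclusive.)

0, 1, 3

Evaluate at each i in [0,3]:
  i=0: ✓ (rhs at j=1; lhs holds on [0,0])
  i=1: ✓ (rhs at j=1)
  i=2: ✗ (lhs fails at k=2 before rhs at j=3)
  i=3: ✓ (rhs at j=3)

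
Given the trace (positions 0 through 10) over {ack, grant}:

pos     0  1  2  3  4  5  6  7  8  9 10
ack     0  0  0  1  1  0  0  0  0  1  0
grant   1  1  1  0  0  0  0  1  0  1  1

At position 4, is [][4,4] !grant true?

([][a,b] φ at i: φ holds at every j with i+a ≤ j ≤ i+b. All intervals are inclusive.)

Yes

Check !grant at every j in [8,8]:
  j=8: true
All positions satisfy it → formula holds.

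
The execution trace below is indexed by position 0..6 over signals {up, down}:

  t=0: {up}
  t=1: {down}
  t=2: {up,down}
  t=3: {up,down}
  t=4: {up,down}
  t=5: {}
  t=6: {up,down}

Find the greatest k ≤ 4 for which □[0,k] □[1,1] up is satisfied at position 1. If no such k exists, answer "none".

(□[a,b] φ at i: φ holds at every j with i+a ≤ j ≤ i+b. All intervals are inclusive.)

□[1,1] up must hold from j=1 onward; find where it first fails.
  j=1: holds
  j=2: holds
  j=3: holds
  j=4: fails
Holds on [1,3], so largest k = 2.

2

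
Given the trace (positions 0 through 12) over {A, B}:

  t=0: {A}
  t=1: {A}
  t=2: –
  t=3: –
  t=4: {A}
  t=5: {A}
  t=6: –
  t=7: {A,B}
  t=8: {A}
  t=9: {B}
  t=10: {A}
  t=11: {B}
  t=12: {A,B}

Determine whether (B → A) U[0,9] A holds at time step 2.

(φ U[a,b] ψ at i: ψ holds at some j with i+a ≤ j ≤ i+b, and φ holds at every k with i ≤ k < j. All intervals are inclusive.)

Holds

Need some j in [2,11] with A, and (B → A) at every k in [2,j-1].
  j=2: A false.
  j=3: A false.
  j=4: A holds; (B → A) holds at every k in [2,3] → satisfied.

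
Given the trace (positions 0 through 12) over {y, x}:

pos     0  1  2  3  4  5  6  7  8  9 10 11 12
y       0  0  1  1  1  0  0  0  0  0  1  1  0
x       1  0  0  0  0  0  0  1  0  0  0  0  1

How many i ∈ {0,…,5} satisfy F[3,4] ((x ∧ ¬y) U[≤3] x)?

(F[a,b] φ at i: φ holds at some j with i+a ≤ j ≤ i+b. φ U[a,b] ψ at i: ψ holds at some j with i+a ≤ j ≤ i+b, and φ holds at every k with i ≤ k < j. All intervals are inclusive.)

2

Evaluate at each i in [0,5]:
  i=0: ✗ (none in [3,4])
  i=1: ✗ (none in [4,5])
  i=2: ✗ (none in [5,6])
  i=3: ✓ (witness j=7)
  i=4: ✓ (witness j=7)
  i=5: ✗ (none in [8,9])
Positions where it holds: {3, 4} → 2.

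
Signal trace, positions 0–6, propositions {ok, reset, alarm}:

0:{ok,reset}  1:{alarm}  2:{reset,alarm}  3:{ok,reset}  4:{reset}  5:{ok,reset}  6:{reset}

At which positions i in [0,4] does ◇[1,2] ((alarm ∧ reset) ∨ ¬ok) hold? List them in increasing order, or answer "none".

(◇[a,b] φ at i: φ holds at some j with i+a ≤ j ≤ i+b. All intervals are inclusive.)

0, 1, 2, 3, 4

Evaluate at each i in [0,4]:
  i=0: ✓ (witness j=1)
  i=1: ✓ (witness j=2)
  i=2: ✓ (witness j=4)
  i=3: ✓ (witness j=4)
  i=4: ✓ (witness j=6)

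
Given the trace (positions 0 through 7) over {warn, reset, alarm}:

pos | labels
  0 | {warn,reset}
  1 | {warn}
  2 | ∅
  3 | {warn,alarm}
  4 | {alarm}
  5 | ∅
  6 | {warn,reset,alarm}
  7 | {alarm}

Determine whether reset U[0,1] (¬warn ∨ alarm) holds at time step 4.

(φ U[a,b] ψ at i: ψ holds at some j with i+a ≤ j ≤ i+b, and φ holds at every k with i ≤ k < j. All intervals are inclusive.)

Yes

Need some j in [4,5] with (¬warn ∨ alarm), and reset at every k in [4,j-1].
  j=4: (¬warn ∨ alarm) holds; no prefix to check → satisfied.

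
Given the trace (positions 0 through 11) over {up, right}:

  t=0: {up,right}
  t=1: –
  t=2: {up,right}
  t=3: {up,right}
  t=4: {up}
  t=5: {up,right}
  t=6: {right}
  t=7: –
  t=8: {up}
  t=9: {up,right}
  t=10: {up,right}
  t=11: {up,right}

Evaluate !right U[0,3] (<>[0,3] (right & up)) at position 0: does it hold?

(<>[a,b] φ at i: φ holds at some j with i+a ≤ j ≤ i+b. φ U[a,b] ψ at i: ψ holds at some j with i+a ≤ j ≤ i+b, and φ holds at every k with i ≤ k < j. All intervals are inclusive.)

Need some j in [0,3] with <>[0,3] (right & up), and !right at every k in [0,j-1].
  j=0: <>[0,3] (right & up) holds; no prefix to check → satisfied.

Holds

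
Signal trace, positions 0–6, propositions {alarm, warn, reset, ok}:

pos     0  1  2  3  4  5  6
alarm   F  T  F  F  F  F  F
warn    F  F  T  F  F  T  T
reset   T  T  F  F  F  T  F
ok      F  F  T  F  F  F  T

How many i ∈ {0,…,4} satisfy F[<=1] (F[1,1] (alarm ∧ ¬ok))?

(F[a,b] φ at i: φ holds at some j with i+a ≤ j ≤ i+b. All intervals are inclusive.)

1

Evaluate at each i in [0,4]:
  i=0: ✓ (witness j=0)
  i=1: ✗ (none in [1,2])
  i=2: ✗ (none in [2,3])
  i=3: ✗ (none in [3,4])
  i=4: ✗ (none in [4,5])
Positions where it holds: {0} → 1.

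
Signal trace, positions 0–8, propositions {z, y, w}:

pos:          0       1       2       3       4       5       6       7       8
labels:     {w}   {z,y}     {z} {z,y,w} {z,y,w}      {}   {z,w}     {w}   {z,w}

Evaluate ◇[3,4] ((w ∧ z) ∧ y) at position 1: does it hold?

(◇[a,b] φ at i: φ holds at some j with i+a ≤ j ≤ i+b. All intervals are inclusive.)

Holds

Check ((w ∧ z) ∧ y) at each j in [4,5]:
  j=4: true
  j=5: false
Found at j=4 → formula holds.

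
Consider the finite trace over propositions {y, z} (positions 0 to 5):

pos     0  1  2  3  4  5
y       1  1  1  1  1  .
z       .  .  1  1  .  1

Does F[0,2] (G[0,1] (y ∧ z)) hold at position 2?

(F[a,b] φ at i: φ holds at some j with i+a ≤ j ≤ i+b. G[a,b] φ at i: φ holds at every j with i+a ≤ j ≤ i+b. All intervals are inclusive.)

True

Check G[0,1] (y ∧ z) at each j in [2,4]:
  j=2: holds on [2,3]
  j=3: fails at 4
  j=4: fails at 4
Found at j=2 → formula holds.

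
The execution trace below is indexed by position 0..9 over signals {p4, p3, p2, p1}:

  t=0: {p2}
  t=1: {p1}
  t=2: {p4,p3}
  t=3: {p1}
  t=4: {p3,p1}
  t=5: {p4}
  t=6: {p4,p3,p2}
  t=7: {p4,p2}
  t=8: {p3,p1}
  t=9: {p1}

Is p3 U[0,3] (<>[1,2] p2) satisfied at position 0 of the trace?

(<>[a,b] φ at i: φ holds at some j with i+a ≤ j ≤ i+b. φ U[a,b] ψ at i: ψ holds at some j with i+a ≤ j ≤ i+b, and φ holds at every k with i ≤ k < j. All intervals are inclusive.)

False

Need some j in [0,3] with <>[1,2] p2, and p3 at every k in [0,j-1].
  j=0: <>[1,2] p2 — fails (none in [1,2]).
  j=1: <>[1,2] p2 — fails (none in [2,3]).
  j=2: <>[1,2] p2 — fails (none in [3,4]).
  j=3: <>[1,2] p2 — fails (none in [4,5]).
No j in the window works → until fails.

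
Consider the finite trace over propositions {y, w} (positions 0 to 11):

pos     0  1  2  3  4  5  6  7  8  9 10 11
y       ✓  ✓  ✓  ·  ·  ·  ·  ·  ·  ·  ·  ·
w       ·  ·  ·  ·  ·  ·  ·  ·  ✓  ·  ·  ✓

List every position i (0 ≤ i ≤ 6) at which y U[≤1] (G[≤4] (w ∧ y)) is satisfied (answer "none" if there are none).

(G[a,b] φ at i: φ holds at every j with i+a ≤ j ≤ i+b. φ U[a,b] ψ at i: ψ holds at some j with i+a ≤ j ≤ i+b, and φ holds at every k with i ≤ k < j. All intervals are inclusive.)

none

Evaluate at each i in [0,6]:
  i=0: ✗ (no rhs in [0,1])
  i=1: ✗ (no rhs in [1,2])
  i=2: ✗ (no rhs in [2,3])
  i=3: ✗ (no rhs in [3,4])
  i=4: ✗ (no rhs in [4,5])
  i=5: ✗ (no rhs in [5,6])
  i=6: ✗ (no rhs in [6,7])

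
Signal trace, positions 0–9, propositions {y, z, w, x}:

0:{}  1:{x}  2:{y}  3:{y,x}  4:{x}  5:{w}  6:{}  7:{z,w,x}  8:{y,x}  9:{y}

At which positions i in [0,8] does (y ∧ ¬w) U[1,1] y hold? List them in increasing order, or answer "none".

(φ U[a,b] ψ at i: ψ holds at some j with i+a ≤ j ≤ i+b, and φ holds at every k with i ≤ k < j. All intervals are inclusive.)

2, 8

Evaluate at each i in [0,8]:
  i=0: ✗ (no rhs in [1,1])
  i=1: ✗ (lhs fails at k=1 before rhs at j=2)
  i=2: ✓ (rhs at j=3; lhs holds on [2,2])
  i=3: ✗ (no rhs in [4,4])
  i=4: ✗ (no rhs in [5,5])
  i=5: ✗ (no rhs in [6,6])
  i=6: ✗ (no rhs in [7,7])
  i=7: ✗ (lhs fails at k=7 before rhs at j=8)
  i=8: ✓ (rhs at j=9; lhs holds on [8,8])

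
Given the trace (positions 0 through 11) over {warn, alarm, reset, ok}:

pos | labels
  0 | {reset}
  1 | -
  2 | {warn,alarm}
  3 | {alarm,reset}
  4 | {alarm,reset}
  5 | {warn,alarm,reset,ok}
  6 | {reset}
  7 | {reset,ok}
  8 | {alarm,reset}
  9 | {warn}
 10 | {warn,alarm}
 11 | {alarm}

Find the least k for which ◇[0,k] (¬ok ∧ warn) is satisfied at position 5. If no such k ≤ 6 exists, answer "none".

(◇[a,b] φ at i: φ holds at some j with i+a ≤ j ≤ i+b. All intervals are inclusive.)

4

Scan j = 5,6,… for (¬ok ∧ warn):
  j=5: fails
  j=6: fails
  j=7: fails
  j=8: fails
  j=9: holds
First hit at j=9, so smallest k = 9-5 = 4.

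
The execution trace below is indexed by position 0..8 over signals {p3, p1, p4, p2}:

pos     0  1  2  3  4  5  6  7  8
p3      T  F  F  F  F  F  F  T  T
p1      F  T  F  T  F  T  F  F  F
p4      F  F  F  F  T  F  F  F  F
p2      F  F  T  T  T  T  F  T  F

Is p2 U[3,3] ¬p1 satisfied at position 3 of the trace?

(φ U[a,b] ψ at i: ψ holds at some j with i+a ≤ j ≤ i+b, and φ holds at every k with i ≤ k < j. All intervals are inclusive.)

True

Need some j in [6,6] with ¬p1, and p2 at every k in [3,j-1].
  j=6: ¬p1 holds; p2 holds at every k in [3,5] → satisfied.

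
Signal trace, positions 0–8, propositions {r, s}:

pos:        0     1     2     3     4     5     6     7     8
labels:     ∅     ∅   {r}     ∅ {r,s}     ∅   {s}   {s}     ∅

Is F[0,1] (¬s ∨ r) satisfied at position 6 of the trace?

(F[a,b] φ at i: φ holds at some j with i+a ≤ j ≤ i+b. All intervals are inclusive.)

False

Check (¬s ∨ r) at each j in [6,7]:
  j=6: false
  j=7: false
No position in the window satisfies it → formula fails.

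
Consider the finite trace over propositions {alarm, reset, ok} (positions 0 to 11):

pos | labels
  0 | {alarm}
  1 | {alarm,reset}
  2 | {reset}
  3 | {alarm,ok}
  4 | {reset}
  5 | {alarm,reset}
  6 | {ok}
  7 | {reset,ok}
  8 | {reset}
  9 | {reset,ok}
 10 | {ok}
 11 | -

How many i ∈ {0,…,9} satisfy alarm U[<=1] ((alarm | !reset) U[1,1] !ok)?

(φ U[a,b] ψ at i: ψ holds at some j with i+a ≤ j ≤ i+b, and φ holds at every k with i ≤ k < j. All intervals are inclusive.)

Evaluate at each i in [0,9]:
  i=0: ✓ (rhs at j=0)
  i=1: ✓ (rhs at j=1)
  i=2: ✗ (lhs fails at k=2 before rhs at j=3)
  i=3: ✓ (rhs at j=3)
  i=4: ✗ (no rhs in [4,5])
  i=5: ✗ (no rhs in [5,6])
  i=6: ✗ (no rhs in [6,7])
  i=7: ✗ (no rhs in [7,8])
  i=8: ✗ (no rhs in [8,9])
  i=9: ✗ (lhs fails at k=9 before rhs at j=10)
Positions where it holds: {0, 1, 3} → 3.

3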